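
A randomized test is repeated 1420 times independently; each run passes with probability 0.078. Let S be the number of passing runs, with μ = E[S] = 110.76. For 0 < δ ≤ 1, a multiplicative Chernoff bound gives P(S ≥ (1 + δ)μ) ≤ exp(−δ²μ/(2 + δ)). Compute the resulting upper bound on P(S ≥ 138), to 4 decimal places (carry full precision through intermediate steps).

0.0506

Write 138 = (1 + δ)μ, so δ = 138/110.76 − 1 = 0.2459372…
Then the exponent is δ²μ/(2 + δ) = (138 − μ)² / (μ·(2 + δ)) = 2.982865.
Bound = exp(−2.982865) = 0.05065.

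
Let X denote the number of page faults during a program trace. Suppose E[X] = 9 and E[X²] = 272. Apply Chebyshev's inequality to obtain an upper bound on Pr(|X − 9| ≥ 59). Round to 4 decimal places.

Var(X) = E[X²] − (E[X])² = 272 − 81 = 191.
Chebyshev's inequality: Pr(|X − μ| ≥ t) ≤ Var(X)/t² = 191/3481 = 0.0549.

0.0549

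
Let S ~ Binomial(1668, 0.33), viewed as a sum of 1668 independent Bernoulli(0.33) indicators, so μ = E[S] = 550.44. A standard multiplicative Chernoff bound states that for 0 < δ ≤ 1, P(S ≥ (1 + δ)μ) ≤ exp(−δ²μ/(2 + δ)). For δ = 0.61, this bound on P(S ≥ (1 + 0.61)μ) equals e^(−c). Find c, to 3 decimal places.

c = δ²μ/(2 + δ) = 0.61²·550.44/(2 + 0.61) = 78.4746.

78.475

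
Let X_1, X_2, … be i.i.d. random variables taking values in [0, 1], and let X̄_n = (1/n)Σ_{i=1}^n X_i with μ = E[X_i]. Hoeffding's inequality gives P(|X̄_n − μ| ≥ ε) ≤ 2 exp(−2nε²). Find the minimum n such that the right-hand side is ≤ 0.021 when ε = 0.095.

Require 2·exp(−2nε²) ≤ 0.021, i.e. 2nε² ≥ ln(2/0.021) = 4.556380.
So n ≥ 4.556380 / (2·0.095²) = 252.431.
The smallest integer n is 253.

253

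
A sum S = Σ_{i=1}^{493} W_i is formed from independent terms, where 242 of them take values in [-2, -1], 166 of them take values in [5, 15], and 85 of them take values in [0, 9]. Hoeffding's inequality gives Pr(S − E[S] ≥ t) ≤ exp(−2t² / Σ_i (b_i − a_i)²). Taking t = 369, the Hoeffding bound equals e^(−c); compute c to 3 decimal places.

Σ(b_i − a_i)² = 242·1² + 166·10² + 85·9² = 23727.
c = 2t² / 23727 = 2·369² / 23727 = 11.4773.

11.477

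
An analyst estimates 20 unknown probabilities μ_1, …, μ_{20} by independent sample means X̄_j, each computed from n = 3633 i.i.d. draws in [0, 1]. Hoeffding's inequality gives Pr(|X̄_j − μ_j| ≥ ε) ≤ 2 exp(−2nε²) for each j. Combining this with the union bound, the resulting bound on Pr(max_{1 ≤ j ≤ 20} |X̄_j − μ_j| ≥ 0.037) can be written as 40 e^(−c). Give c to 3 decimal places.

Union bound over the 20 events: Pr(max_{1 ≤ j ≤ 20} |X̄_j − μ_j| ≥ 0.037) ≤ 20·2·exp(−2nε²) = 40 exp(−2·3633·0.037²).
So c = 2·3633·0.037² = 9.9472.

9.947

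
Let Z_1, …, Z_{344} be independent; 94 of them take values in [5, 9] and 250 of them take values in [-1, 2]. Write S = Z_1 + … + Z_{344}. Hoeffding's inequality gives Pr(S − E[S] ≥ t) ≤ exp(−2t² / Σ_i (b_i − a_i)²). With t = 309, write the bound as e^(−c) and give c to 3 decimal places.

50.869

Σ(b_i − a_i)² = 94·4² + 250·3² = 3754.
c = 2t² / 3754 = 2·309² / 3754 = 50.8689.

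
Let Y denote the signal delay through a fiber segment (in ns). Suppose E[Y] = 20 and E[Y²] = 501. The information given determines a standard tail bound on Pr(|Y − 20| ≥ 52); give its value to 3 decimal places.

0.037

The first two moments determine the variance, so Chebyshev's inequality is the sharpest standard bound available.
Var(Y) = E[Y²] − (E[Y])² = 501 − 400 = 101.
Chebyshev's inequality: Pr(|Y − μ| ≥ t) ≤ Var(Y)/t² = 101/2704 = 0.0374.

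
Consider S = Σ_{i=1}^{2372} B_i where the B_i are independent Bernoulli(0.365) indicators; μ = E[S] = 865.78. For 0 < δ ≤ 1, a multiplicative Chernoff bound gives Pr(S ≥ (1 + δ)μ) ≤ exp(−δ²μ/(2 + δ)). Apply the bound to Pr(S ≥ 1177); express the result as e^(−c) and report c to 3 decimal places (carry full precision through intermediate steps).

Write 1177 = (1 + δ)μ, so δ = 1177/865.78 − 1 = 0.3594678…
Then the exponent is δ²μ/(2 + δ) = (1177 − μ)² / (μ·(2 + δ)) = 47.414743.

47.415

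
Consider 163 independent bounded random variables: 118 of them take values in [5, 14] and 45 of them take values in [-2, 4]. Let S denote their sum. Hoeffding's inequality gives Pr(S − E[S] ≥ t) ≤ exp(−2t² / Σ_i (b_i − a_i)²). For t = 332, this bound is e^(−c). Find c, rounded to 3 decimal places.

Σ(b_i − a_i)² = 118·9² + 45·6² = 11178.
c = 2t² / 11178 = 2·332² / 11178 = 19.7216.

19.722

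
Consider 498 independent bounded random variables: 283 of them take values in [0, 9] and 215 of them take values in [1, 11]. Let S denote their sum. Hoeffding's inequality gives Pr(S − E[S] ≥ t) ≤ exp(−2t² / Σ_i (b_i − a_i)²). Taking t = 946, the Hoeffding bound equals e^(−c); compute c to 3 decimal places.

Σ(b_i − a_i)² = 283·9² + 215·10² = 44423.
c = 2t² / 44423 = 2·946² / 44423 = 40.2907.

40.291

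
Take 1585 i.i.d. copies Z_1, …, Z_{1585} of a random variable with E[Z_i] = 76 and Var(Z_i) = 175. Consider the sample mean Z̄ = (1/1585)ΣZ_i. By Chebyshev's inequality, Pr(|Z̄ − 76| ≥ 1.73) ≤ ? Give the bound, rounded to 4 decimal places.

0.0369

Var(Z̄) = Var(Z_i)/n = 175/1585 = 0.11041.
Chebyshev: Pr(|Z̄ − 76| ≥ 1.73) ≤ Var(Z̄)/(1.73)² = 175/(1585·1.73²) = 0.0369.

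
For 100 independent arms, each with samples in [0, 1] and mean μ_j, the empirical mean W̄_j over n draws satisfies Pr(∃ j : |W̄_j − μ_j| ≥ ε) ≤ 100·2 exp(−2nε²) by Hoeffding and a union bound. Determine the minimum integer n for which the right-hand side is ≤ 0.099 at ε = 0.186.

Need 2·100·exp(−2nε²) ≤ 0.099, i.e. exp(−2nε²) ≤ 0.099/200.
So 2nε² ≥ ln(200/0.099) = 7.610953.
Hence n ≥ 7.610953/(2·0.186²) = 109.998.
The smallest integer n is 110.

110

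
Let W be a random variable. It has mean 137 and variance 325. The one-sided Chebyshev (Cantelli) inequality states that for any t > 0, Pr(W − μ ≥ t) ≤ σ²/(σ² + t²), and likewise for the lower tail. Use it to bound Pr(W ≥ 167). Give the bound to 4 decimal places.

Here σ² = 325 and t = 30, so σ² + t² = 1225.
Cantelli's bound: 325/1225 = 0.2653.

0.2653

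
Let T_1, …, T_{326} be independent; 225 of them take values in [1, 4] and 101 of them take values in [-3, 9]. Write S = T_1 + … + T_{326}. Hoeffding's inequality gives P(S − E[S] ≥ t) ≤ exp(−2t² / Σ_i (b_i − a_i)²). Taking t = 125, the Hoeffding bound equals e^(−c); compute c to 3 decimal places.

Σ(b_i − a_i)² = 225·3² + 101·12² = 16569.
c = 2t² / 16569 = 2·125² / 16569 = 1.8861.

1.886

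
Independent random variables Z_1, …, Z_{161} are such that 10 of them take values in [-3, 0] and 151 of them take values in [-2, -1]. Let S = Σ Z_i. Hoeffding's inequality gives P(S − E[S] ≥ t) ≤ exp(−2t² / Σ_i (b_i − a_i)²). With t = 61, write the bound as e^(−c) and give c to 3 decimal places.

Σ(b_i − a_i)² = 10·3² + 151·1² = 241.
c = 2t² / 241 = 2·61² / 241 = 30.8797.

30.880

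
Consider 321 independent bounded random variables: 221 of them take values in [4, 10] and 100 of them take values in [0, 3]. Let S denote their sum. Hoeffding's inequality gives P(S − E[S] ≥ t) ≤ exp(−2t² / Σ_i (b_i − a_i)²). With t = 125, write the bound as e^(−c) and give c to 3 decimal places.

3.529

Σ(b_i − a_i)² = 221·6² + 100·3² = 8856.
c = 2t² / 8856 = 2·125² / 8856 = 3.5287.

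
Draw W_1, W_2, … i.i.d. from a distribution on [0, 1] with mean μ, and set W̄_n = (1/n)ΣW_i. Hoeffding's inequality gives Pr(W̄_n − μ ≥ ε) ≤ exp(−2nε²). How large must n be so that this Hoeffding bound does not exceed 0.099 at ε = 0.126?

Require exp(−2nε²) ≤ 0.099, i.e. 2nε² ≥ ln(1/0.099) = 2.312635.
So n ≥ 2.312635 / (2·0.126²) = 72.834.
The smallest integer n is 73.

73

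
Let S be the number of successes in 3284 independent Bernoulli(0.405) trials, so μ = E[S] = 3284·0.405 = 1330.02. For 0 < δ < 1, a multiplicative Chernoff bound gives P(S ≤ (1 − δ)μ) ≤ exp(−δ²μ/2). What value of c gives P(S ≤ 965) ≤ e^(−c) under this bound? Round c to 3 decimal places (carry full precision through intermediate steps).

50.089

Write 965 = (1 − δ)μ, so δ = 1 − 965/1330.02 = 0.274447…
Then the exponent is δ²μ/2 = (μ − 965)²/(2μ) = 50.089322.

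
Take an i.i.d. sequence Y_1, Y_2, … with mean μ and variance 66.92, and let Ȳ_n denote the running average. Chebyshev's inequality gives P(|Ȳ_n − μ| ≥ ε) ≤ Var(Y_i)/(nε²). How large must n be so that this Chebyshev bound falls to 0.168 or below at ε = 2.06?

Require 66.92/(n·2.06²) ≤ 0.168, i.e. n ≥ 66.92/(0.168·2.06²) = 93.867.
The smallest integer n is 94.

94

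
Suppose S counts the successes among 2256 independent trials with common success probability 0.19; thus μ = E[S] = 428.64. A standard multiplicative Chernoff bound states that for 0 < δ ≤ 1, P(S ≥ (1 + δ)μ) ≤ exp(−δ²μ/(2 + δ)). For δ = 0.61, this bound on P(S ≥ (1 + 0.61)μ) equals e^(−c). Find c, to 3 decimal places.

c = δ²μ/(2 + δ) = 0.61²·428.64/(2 + 0.61) = 61.1099.

61.110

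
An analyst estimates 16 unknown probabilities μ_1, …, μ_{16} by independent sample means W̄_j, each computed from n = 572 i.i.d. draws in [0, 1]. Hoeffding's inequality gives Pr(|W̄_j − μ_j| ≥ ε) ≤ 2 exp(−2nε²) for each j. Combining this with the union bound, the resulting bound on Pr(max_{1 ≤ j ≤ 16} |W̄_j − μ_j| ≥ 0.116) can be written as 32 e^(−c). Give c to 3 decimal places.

15.394

Union bound over the 16 events: Pr(max_{1 ≤ j ≤ 16} |W̄_j − μ_j| ≥ 0.116) ≤ 16·2·exp(−2nε²) = 32 exp(−2·572·0.116²).
So c = 2·572·0.116² = 15.3937.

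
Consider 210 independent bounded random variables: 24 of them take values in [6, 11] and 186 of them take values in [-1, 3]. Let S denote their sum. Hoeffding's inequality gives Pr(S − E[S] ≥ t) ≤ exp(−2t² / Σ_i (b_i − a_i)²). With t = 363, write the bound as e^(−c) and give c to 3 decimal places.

Σ(b_i − a_i)² = 24·5² + 186·4² = 3576.
c = 2t² / 3576 = 2·363² / 3576 = 73.6963.

73.696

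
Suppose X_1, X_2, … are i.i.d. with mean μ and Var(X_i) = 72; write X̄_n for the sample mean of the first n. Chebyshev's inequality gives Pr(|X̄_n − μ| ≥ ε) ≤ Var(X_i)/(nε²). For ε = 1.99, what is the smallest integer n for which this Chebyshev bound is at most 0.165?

Require 72/(n·1.99²) ≤ 0.165, i.e. n ≥ 72/(0.165·1.99²) = 110.190.
The smallest integer n is 111.

111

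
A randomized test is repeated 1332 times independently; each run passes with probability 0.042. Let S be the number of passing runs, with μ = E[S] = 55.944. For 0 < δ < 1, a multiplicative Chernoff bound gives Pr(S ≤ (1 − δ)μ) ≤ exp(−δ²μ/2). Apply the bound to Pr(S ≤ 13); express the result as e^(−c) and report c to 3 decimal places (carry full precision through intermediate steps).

Write 13 = (1 − δ)μ, so δ = 1 − 13/55.944 = 0.7676248…
Then the exponent is δ²μ/2 = (μ − 13)²/(2μ) = 16.482439.

16.482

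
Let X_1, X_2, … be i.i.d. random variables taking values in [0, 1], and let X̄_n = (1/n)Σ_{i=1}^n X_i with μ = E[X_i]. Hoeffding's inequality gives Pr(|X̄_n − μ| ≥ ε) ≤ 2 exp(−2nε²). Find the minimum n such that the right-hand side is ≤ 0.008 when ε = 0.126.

Require 2·exp(−2nε²) ≤ 0.008, i.e. 2nε² ≥ ln(2/0.008) = 5.521461.
So n ≥ 5.521461 / (2·0.126²) = 173.893.
The smallest integer n is 174.

174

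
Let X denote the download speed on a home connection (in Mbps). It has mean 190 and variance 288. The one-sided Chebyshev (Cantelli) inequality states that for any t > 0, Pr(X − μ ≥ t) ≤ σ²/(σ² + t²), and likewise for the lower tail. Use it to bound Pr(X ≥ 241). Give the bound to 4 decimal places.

Here σ² = 288 and t = 51, so σ² + t² = 2889.
Cantelli's bound: 288/2889 = 0.0997.

0.0997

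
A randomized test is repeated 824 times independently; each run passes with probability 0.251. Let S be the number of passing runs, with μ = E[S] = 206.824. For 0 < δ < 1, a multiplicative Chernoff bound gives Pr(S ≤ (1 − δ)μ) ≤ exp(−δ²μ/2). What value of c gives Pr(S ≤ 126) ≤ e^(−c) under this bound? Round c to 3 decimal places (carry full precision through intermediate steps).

15.792

Write 126 = (1 − δ)μ, so δ = 1 − 126/206.824 = 0.3907864…
Then the exponent is δ²μ/2 = (μ − 126)²/(2μ) = 15.792459.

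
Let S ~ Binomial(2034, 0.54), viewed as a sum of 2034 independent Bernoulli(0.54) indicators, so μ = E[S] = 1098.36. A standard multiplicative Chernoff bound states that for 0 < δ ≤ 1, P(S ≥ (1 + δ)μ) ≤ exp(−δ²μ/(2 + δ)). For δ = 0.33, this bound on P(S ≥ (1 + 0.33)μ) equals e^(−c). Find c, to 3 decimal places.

c = δ²μ/(2 + δ) = 0.33²·1098.36/(2 + 0.33) = 51.3354.

51.335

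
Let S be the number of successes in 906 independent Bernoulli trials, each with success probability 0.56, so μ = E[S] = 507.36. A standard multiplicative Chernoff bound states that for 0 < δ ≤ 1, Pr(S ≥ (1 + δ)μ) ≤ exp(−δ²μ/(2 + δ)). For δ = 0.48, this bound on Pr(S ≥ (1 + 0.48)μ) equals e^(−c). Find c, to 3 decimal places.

47.135

c = δ²μ/(2 + δ) = 0.48²·507.36/(2 + 0.48) = 47.1354.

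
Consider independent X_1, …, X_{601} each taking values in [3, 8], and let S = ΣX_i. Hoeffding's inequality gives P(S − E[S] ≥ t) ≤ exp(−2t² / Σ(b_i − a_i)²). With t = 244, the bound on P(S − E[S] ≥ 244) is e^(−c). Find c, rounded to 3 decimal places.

Σ(b_i − a_i)² = 601·(5)² = 15025.
c = 2t²/15025 = 2·244²/15025 = 7.9249.

7.925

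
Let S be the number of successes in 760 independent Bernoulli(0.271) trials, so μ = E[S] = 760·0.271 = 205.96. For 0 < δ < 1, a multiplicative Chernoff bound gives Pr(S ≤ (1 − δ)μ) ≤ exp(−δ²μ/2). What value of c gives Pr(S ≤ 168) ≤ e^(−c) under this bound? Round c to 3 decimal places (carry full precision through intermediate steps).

Write 168 = (1 − δ)μ, so δ = 1 − 168/205.96 = 0.1843076…
Then the exponent is δ²μ/2 = (μ − 168)²/(2μ) = 3.498159.

3.498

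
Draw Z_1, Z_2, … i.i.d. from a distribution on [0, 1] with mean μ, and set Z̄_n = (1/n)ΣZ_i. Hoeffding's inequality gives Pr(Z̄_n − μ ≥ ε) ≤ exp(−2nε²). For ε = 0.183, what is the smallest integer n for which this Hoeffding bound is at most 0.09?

36

Require exp(−2nε²) ≤ 0.09, i.e. 2nε² ≥ ln(1/0.09) = 2.407946.
So n ≥ 2.407946 / (2·0.183²) = 35.951.
The smallest integer n is 36.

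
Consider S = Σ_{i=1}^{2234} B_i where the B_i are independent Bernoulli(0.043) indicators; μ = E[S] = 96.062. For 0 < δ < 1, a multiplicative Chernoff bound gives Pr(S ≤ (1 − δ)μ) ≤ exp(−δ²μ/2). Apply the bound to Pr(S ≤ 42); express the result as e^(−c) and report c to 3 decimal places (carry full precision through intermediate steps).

15.213

Write 42 = (1 − δ)μ, so δ = 1 − 42/96.062 = 0.5627824…
Then the exponent is δ²μ/2 = (μ − 42)²/(2μ) = 15.212570.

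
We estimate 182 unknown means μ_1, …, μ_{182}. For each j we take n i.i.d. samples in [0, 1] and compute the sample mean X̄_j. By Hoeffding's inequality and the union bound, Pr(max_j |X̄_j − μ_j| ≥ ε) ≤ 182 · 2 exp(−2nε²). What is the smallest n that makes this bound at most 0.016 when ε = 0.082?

747

Need 2·182·exp(−2nε²) ≤ 0.016, i.e. exp(−2nε²) ≤ 0.016/364.
So 2nε² ≥ ln(364/0.016) = 10.032320.
Hence n ≥ 10.032320/(2·0.082²) = 746.008.
The smallest integer n is 747.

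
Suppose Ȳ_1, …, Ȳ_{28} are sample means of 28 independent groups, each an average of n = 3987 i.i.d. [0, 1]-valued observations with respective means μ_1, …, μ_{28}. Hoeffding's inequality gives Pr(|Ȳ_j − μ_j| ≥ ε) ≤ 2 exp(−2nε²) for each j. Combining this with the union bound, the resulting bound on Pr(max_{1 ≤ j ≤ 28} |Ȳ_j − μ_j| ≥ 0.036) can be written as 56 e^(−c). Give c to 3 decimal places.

Union bound over the 28 events: Pr(max_{1 ≤ j ≤ 28} |Ȳ_j − μ_j| ≥ 0.036) ≤ 28·2·exp(−2nε²) = 56 exp(−2·3987·0.036²).
So c = 2·3987·0.036² = 10.3343.

10.334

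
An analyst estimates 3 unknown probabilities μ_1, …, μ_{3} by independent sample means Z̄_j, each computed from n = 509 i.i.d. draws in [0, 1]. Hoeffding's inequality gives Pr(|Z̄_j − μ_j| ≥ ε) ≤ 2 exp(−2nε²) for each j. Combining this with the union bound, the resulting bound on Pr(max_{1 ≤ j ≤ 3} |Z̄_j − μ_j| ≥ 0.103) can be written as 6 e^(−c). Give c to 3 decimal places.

Union bound over the 3 events: Pr(max_{1 ≤ j ≤ 3} |Z̄_j − μ_j| ≥ 0.103) ≤ 3·2·exp(−2nε²) = 6 exp(−2·509·0.103²).
So c = 2·509·0.103² = 10.8000.

10.800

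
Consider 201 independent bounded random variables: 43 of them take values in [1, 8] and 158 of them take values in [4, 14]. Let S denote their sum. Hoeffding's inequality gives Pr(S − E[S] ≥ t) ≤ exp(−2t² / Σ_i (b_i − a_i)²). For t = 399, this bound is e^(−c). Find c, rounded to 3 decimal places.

17.781

Σ(b_i − a_i)² = 43·7² + 158·10² = 17907.
c = 2t² / 17907 = 2·399² / 17907 = 17.7809.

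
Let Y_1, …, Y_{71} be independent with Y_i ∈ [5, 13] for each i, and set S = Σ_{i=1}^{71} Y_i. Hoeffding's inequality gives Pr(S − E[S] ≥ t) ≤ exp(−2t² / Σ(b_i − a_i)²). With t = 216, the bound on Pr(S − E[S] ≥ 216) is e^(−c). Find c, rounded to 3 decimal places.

Σ(b_i − a_i)² = 71·(8)² = 4544.
c = 2t²/4544 = 2·216²/4544 = 20.5352.

20.535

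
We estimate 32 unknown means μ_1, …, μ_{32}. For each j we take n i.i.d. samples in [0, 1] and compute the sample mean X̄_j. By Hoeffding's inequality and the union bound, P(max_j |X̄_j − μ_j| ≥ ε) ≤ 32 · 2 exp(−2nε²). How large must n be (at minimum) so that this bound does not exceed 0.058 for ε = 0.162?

134

Need 2·32·exp(−2nε²) ≤ 0.058, i.e. exp(−2nε²) ≤ 0.058/64.
So 2nε² ≥ ln(64/0.058) = 7.006195.
Hence n ≥ 7.006195/(2·0.162²) = 133.482.
The smallest integer n is 134.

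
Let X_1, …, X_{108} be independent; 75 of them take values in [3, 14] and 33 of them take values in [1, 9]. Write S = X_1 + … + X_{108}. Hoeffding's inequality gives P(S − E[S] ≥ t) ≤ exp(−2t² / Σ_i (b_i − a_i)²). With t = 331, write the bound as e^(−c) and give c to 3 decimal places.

Σ(b_i − a_i)² = 75·11² + 33·8² = 11187.
c = 2t² / 11187 = 2·331² / 11187 = 19.5872.

19.587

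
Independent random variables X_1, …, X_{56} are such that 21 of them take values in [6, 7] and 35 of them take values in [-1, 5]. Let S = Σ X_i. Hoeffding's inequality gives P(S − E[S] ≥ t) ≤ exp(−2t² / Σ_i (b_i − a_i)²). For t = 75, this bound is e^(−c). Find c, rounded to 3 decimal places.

Σ(b_i − a_i)² = 21·1² + 35·6² = 1281.
c = 2t² / 1281 = 2·75² / 1281 = 8.7822.

8.782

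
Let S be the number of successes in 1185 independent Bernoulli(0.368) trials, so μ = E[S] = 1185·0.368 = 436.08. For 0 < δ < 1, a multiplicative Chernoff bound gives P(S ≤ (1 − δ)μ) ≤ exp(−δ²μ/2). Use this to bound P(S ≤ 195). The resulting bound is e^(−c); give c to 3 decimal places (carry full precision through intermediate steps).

66.639

Write 195 = (1 − δ)μ, so δ = 1 − 195/436.08 = 0.5528343…
Then the exponent is δ²μ/2 = (μ − 195)²/(2μ) = 66.638652.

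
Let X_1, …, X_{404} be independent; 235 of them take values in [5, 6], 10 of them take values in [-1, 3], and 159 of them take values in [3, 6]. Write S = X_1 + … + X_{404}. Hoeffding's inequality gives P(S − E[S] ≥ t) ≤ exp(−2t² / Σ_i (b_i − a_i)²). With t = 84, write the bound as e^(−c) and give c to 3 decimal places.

7.728

Σ(b_i − a_i)² = 235·1² + 10·4² + 159·3² = 1826.
c = 2t² / 1826 = 2·84² / 1826 = 7.7284.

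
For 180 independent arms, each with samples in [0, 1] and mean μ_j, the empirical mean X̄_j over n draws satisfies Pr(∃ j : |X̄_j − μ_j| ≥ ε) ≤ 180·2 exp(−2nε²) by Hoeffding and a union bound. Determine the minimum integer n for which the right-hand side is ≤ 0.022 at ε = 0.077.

Need 2·180·exp(−2nε²) ≤ 0.022, i.e. exp(−2nε²) ≤ 0.022/360.
So 2nε² ≥ ln(360/0.022) = 9.702817.
Hence n ≥ 9.702817/(2·0.077²) = 818.251.
The smallest integer n is 819.

819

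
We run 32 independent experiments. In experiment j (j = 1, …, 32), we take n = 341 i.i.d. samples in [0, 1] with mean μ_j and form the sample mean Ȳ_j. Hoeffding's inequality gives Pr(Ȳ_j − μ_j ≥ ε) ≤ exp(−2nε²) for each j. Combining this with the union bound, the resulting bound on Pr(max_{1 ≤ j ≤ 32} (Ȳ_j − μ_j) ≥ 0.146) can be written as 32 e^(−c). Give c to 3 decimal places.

Union bound over the 32 events: Pr(max_{1 ≤ j ≤ 32} (Ȳ_j − μ_j) ≥ 0.146) ≤ 32·exp(−2nε²) = 32 exp(−2·341·0.146²).
So c = 2·341·0.146² = 14.5375.

14.538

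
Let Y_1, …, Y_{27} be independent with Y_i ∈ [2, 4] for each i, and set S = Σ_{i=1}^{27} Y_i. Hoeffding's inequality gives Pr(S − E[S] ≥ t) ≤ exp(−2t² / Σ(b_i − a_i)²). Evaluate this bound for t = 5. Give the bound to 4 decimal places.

Σ(b_i − a_i)² = 27·(2)² = 108.
Exponent = 2·5²/108 = 0.4630.
Bound = exp(−0.4630) = 0.62942.

0.6294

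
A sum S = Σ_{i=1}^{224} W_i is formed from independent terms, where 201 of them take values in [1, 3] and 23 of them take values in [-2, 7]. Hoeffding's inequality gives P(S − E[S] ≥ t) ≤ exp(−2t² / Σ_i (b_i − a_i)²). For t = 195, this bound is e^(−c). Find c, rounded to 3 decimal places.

28.515

Σ(b_i − a_i)² = 201·2² + 23·9² = 2667.
c = 2t² / 2667 = 2·195² / 2667 = 28.5152.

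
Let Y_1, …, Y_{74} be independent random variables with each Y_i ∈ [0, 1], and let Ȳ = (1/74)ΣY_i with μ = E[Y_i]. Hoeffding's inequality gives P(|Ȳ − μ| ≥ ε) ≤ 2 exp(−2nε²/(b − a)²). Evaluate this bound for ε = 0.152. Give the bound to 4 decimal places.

0.0655

Exponent: 2nε²/(b − a)² = 2·74·0.152² / 1² = 3.41939.
Bound = 2·exp(−3.41939) = 0.06546.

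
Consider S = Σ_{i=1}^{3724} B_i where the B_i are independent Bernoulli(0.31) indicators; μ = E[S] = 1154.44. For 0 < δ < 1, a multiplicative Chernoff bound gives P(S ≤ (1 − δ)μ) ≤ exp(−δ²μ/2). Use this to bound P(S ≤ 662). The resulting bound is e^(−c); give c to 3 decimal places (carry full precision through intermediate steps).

Write 662 = (1 − δ)μ, so δ = 1 − 662/1154.44 = 0.4265618…
Then the exponent is δ²μ/2 = (μ − 662)²/(2μ) = 105.028045.

105.028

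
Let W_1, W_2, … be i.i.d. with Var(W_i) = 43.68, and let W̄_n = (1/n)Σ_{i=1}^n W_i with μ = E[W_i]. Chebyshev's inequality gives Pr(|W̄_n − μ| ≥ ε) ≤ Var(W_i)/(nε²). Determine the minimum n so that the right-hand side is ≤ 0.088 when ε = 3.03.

55

Require 43.68/(n·3.03²) ≤ 0.088, i.e. n ≥ 43.68/(0.088·3.03²) = 54.065.
The smallest integer n is 55.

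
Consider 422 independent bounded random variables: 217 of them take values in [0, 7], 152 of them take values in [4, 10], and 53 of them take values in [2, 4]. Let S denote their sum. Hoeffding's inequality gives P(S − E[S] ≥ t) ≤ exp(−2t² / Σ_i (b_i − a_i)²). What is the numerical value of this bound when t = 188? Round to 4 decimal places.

0.0131

Σ(b_i − a_i)² = 217·7² + 152·6² + 53·2² = 16317.
Exponent = 2·188² / 16317 = 4.33217.
Bound = exp(−4.33217) = 0.01314.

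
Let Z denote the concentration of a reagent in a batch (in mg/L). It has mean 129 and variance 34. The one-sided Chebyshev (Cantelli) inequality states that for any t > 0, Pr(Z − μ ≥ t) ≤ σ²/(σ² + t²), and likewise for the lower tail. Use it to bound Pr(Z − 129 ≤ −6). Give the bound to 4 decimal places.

0.4857

Here σ² = 34 and t = 6, so σ² + t² = 70.
Cantelli's bound: 34/70 = 0.4857.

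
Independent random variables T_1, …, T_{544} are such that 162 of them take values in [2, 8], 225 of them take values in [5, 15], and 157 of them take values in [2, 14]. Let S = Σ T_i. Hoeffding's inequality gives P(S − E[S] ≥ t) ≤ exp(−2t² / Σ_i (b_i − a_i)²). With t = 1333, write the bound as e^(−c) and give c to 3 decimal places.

69.764

Σ(b_i − a_i)² = 162·6² + 225·10² + 157·12² = 50940.
c = 2t² / 50940 = 2·1333² / 50940 = 69.7640.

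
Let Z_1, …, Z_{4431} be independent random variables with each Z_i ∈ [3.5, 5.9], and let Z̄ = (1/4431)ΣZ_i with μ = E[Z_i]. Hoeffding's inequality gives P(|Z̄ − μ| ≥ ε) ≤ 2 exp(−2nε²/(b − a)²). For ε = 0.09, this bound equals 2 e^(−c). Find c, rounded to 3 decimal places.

12.462

c = 2nε²/(b − a)² = 2·4431·0.09² / 2.4² = 12.4622.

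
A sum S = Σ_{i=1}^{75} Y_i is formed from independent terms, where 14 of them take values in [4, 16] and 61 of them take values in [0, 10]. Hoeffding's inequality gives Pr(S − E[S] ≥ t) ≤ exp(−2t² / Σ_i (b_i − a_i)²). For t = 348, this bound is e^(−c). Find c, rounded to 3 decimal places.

Σ(b_i − a_i)² = 14·12² + 61·10² = 8116.
c = 2t² / 8116 = 2·348² / 8116 = 29.8433.

29.843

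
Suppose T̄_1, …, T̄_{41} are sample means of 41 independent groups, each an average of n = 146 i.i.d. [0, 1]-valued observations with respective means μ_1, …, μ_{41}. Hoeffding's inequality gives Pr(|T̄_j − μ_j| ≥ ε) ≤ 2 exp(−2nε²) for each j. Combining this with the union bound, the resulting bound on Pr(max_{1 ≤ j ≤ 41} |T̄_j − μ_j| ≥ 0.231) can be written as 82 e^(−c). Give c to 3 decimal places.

Union bound over the 41 events: Pr(max_{1 ≤ j ≤ 41} |T̄_j − μ_j| ≥ 0.231) ≤ 41·2·exp(−2nε²) = 82 exp(−2·146·0.231²).
So c = 2·146·0.231² = 15.5814.

15.581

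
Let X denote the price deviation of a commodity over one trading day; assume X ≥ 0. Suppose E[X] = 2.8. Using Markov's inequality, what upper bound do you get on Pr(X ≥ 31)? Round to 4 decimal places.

0.0903

Markov's inequality: for a non-negative random variable, Pr(X ≥ a) ≤ E[X]/a.
Here E[X] = 2.8 and a = 31, so the bound is 2.8/31 = 0.0903.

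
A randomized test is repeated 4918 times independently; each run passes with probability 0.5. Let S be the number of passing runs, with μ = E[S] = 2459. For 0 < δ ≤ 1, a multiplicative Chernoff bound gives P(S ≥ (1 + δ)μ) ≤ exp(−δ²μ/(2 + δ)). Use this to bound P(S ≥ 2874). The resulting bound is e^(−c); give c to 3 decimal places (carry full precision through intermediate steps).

32.294

Write 2874 = (1 + δ)μ, so δ = 2874/2459 − 1 = 0.1687678…
Then the exponent is δ²μ/(2 + δ) = (2874 − μ)² / (μ·(2 + δ)) = 32.294206.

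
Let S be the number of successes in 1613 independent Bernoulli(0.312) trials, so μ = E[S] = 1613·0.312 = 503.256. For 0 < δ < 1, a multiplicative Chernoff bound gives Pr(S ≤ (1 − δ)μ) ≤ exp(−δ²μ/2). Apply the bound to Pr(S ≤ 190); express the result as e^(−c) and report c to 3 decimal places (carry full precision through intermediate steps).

Write 190 = (1 − δ)μ, so δ = 1 − 190/503.256 = 0.6224585…
Then the exponent is δ²μ/2 = (μ − 190)²/(2μ) = 97.494438.

97.494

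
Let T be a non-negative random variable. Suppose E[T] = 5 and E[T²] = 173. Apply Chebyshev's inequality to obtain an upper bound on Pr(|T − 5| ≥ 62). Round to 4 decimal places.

0.0385

Var(T) = E[T²] − (E[T])² = 173 − 25 = 148.
Chebyshev's inequality: Pr(|T − μ| ≥ t) ≤ Var(T)/t² = 148/3844 = 0.0385.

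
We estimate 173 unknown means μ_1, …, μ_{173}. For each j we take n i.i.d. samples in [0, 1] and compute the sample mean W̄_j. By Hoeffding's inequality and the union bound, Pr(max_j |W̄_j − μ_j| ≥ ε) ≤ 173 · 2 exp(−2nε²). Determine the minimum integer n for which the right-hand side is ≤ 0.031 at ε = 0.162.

Need 2·173·exp(−2nε²) ≤ 0.031, i.e. exp(−2nε²) ≤ 0.031/346.
So 2nε² ≥ ln(346/0.031) = 9.320207.
Hence n ≥ 9.320207/(2·0.162²) = 177.568.
The smallest integer n is 178.

178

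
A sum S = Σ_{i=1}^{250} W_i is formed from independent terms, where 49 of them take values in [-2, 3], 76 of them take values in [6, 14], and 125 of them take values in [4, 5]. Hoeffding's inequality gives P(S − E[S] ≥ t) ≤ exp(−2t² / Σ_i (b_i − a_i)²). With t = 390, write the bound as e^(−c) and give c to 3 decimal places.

48.954

Σ(b_i − a_i)² = 49·5² + 76·8² + 125·1² = 6214.
c = 2t² / 6214 = 2·390² / 6214 = 48.9540.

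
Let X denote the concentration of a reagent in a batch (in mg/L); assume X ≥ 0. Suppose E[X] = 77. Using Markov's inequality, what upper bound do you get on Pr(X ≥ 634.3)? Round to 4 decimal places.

0.1214

Markov's inequality: for a non-negative random variable, Pr(X ≥ a) ≤ E[X]/a.
Here E[X] = 77 and a = 634.3, so the bound is 77/634.3 = 0.1214.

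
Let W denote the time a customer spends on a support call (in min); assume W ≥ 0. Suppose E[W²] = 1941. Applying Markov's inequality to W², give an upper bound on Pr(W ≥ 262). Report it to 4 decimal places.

Since W ≥ 0, the event {W ≥ 262} is the same as {W² ≥ 68644}.
Markov's inequality applied to W² gives Pr(W² ≥ 68644) ≤ E[W²]/68644 = 1941/68644 = 0.0283.

0.0283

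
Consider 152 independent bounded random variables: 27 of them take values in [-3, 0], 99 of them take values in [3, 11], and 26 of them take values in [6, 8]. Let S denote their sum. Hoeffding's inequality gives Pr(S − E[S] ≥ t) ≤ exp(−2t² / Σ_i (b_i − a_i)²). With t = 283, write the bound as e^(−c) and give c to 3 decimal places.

23.968

Σ(b_i − a_i)² = 27·3² + 99·8² + 26·2² = 6683.
c = 2t² / 6683 = 2·283² / 6683 = 23.9680.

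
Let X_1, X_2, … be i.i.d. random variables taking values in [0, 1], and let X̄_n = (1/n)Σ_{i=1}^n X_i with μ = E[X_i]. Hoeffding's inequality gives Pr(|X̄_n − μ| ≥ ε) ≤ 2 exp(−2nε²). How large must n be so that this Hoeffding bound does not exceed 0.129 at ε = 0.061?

369

Require 2·exp(−2nε²) ≤ 0.129, i.e. 2nε² ≥ ln(2/0.129) = 2.741090.
So n ≥ 2.741090 / (2·0.061²) = 368.327.
The smallest integer n is 369.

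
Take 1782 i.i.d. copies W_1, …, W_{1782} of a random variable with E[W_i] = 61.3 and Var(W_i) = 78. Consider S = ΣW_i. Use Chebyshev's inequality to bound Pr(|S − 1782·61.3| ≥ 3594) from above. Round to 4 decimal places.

0.0108

Var(S) = n·Var(W_i) = 1782·78 = 138996.
Chebyshev: Pr(|S − 1782·61.3| ≥ 3594) ≤ Var(S)/3594² = 138996/12916836 = 0.0108.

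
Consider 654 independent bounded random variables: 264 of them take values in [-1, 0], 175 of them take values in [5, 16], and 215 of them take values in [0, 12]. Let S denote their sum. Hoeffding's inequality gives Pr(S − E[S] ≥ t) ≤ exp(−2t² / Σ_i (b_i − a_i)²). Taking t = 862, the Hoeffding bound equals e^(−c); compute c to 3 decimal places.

28.361

Σ(b_i − a_i)² = 264·1² + 175·11² + 215·12² = 52399.
c = 2t² / 52399 = 2·862² / 52399 = 28.3610.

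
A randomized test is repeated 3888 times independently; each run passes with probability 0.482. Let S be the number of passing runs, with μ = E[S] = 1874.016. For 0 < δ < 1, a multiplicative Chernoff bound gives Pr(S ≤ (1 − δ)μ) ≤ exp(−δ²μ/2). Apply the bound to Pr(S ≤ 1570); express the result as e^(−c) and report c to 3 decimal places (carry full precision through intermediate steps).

24.660

Write 1570 = (1 − δ)μ, so δ = 1 − 1570/1874.016 = 0.162227…
Then the exponent is δ²μ/2 = (μ − 1570)²/(2μ) = 24.659802.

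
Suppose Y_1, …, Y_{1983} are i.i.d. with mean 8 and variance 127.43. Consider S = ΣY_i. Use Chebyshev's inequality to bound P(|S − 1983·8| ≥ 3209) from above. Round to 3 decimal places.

0.025

Var(S) = n·Var(Y_i) = 1983·127.43 = 252693.69.
Chebyshev: P(|S − 1983·8| ≥ 3209) ≤ Var(S)/3209² = 252693.69/10297681 = 0.0245.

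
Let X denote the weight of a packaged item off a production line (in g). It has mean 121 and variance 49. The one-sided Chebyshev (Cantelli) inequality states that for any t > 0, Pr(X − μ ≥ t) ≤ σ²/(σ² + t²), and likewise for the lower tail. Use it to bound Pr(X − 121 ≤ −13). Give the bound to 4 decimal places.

0.2248

Here σ² = 49 and t = 13, so σ² + t² = 218.
Cantelli's bound: 49/218 = 0.2248.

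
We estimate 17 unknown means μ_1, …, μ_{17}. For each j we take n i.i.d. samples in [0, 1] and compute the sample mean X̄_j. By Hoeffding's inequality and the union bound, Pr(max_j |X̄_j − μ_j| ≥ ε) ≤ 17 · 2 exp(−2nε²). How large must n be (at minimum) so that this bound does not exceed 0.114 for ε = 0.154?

Need 2·17·exp(−2nε²) ≤ 0.114, i.e. exp(−2nε²) ≤ 0.114/34.
So 2nε² ≥ ln(34/0.114) = 5.697917.
Hence n ≥ 5.697917/(2·0.154²) = 120.128.
The smallest integer n is 121.

121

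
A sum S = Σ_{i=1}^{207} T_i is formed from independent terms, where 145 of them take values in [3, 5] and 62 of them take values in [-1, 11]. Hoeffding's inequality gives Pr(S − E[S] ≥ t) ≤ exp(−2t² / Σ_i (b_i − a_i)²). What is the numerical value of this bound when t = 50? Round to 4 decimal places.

0.5910

Σ(b_i − a_i)² = 145·2² + 62·12² = 9508.
Exponent = 2·50² / 9508 = 0.52587.
Bound = exp(−0.52587) = 0.59104.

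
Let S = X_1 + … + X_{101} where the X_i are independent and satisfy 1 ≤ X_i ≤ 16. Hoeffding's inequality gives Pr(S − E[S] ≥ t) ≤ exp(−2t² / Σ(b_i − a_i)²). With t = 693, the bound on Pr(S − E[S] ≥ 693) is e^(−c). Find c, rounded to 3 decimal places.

42.266

Σ(b_i − a_i)² = 101·(15)² = 22725.
c = 2t²/22725 = 2·693²/22725 = 42.2661.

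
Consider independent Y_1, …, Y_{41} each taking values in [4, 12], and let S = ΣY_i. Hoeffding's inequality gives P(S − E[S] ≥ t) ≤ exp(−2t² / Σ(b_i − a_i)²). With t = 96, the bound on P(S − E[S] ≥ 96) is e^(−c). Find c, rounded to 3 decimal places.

Σ(b_i − a_i)² = 41·(8)² = 2624.
c = 2t²/2624 = 2·96²/2624 = 7.0244.

7.024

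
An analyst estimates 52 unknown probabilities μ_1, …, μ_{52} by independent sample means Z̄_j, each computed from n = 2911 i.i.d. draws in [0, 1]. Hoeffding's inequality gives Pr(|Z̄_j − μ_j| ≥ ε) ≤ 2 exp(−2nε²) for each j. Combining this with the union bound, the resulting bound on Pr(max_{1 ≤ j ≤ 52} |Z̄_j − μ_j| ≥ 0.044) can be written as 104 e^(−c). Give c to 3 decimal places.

Union bound over the 52 events: Pr(max_{1 ≤ j ≤ 52} |Z̄_j − μ_j| ≥ 0.044) ≤ 52·2·exp(−2nε²) = 104 exp(−2·2911·0.044²).
So c = 2·2911·0.044² = 11.2714.

11.271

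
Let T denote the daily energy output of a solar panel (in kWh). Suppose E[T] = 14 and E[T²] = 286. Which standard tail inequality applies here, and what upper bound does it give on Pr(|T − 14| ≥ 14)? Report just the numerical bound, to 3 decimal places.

The first two moments determine the variance, so Chebyshev's inequality is the sharpest standard bound available.
Var(T) = E[T²] − (E[T])² = 286 − 196 = 90.
Chebyshev's inequality: Pr(|T − μ| ≥ t) ≤ Var(T)/t² = 90/196 = 0.4592.

0.459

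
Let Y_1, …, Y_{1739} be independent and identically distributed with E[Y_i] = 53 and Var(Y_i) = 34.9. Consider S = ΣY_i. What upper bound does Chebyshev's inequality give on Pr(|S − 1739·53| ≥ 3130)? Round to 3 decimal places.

0.006

Var(S) = n·Var(Y_i) = 1739·34.9 = 60691.1.
Chebyshev: Pr(|S − 1739·53| ≥ 3130) ≤ Var(S)/3130² = 60691.1/9796900 = 0.0062.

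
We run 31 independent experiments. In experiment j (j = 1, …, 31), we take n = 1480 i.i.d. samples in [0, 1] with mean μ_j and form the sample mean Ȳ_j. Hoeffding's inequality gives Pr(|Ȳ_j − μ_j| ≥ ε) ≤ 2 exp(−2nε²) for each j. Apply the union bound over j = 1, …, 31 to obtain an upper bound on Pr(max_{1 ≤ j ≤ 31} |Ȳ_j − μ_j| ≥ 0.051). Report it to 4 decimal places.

0.0281

Per-experiment Hoeffding bound: 2·exp(−2·1480·0.051²) = 2·exp(−7.69896) = 0.0009066.
Union bound over 31 events: 31·0.0009066 = 0.02810.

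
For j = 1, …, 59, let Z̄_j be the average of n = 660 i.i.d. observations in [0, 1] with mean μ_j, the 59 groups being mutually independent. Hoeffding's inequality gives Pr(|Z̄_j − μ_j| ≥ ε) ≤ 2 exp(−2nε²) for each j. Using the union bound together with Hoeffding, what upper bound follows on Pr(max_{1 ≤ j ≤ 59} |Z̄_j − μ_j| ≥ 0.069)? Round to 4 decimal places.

Per-experiment Hoeffding bound: 2·exp(−2·660·0.069²) = 2·exp(−6.28452) = 0.0037299.
Union bound over 59 events: 59·0.0037299 = 0.22006.

0.2201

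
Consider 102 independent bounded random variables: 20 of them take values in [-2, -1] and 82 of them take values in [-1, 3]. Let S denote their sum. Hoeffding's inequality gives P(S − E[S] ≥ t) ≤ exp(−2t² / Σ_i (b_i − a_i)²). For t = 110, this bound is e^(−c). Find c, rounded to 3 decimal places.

18.168

Σ(b_i − a_i)² = 20·1² + 82·4² = 1332.
c = 2t² / 1332 = 2·110² / 1332 = 18.1682.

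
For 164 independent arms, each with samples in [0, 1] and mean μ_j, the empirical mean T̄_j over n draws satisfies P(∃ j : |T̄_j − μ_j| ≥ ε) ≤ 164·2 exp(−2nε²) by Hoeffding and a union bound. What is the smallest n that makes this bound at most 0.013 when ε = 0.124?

Need 2·164·exp(−2nε²) ≤ 0.013, i.e. exp(−2nε²) ≤ 0.013/328.
So 2nε² ≥ ln(328/0.013) = 10.135820.
Hence n ≥ 10.135820/(2·0.124²) = 329.599.
The smallest integer n is 330.

330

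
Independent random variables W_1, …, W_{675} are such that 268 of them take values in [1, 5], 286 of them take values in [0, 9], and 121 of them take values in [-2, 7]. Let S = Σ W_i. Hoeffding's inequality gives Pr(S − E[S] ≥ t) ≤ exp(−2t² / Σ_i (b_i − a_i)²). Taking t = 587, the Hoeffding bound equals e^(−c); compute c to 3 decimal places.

Σ(b_i − a_i)² = 268·4² + 286·9² + 121·9² = 37255.
c = 2t² / 37255 = 2·587² / 37255 = 18.4979.

18.498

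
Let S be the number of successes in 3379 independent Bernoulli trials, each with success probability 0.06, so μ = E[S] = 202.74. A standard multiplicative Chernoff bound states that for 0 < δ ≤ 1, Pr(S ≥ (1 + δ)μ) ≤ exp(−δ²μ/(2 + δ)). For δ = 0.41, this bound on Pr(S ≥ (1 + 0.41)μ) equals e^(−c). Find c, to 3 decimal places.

14.141

c = δ²μ/(2 + δ) = 0.41²·202.74/(2 + 0.41) = 14.1413.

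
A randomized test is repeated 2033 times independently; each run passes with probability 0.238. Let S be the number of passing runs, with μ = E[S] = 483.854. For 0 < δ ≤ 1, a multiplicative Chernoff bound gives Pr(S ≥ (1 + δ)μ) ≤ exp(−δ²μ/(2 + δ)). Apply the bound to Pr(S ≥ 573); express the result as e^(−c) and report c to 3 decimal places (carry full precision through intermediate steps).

7.519

Write 573 = (1 + δ)μ, so δ = 573/483.854 − 1 = 0.1842415…
Then the exponent is δ²μ/(2 + δ) = (573 − μ)² / (μ·(2 + δ)) = 7.519496.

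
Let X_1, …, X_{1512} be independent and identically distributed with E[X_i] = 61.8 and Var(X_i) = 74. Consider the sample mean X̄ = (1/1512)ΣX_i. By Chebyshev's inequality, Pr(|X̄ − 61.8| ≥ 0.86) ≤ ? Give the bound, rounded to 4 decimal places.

Var(X̄) = Var(X_i)/n = 74/1512 = 0.048942.
Chebyshev: Pr(|X̄ − 61.8| ≥ 0.86) ≤ Var(X̄)/(0.86)² = 74/(1512·0.86²) = 0.0662.

0.0662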